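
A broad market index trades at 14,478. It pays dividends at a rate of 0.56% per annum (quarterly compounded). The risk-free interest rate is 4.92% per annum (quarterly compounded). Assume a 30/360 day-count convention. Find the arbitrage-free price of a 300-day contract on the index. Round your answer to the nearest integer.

F = S · (1+r/4)^(4T) / (1+q/4)^(4T)
= 14478 × 1.041592 / 1.004674 = 14478 × 1.036746
F = 15,010

15,010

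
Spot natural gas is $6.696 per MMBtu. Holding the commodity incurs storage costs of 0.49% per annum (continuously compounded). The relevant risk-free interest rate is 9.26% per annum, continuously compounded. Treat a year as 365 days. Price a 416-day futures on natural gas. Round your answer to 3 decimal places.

$7.483 per MMBtu

Net carry = r + u − y = 0.0926 + 0.0049 − 0.0000 = 0.0975
F = S·e^((r+u−y)T) = 6.696 · e^(0.0975 × 416/365) = 6.696 · e^0.111123
= 6.696 × 1.117532 = $7.483 per MMBtu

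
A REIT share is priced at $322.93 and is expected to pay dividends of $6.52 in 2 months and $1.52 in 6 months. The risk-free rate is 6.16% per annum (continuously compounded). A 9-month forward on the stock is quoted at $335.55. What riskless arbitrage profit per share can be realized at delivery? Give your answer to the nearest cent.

$5.65 per share

PV(dividends) I = 6.52·e^(−0.0616·2/12) + 1.52·e^(−0.0616·6/12) = 7.9273
Fair forward F* = (S − I)·e^(rT) = (322.93 − 7.9273)·e^0.046200 = 315.0027 × 1.047284 = 329.8973
Market $335.55 > fair 329.8973: forward overpriced → cash-and-carry (borrow at r, buy the stock and collect the dividends, short the forward).
Profit at T = |F_mkt − F*| = |335.55 − 329.8973| = $5.65 per share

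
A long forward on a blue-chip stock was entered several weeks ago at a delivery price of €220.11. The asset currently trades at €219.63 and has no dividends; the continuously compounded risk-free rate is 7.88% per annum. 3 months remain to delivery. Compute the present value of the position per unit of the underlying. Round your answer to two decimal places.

Current fair forward for the remaining 3 months: F = S·e^(r·T), r = 0.0788
F = 219.63 · e^(0.0788 × 3/12) = 219.63 × 1.019895 = 223.9995
Value of long forward = (F − K)·e^(−rT) = (223.9995 − 220.11) · e^(−0.0788·3/12)
= 3.8895 × 0.980493 = 3.81

€3.81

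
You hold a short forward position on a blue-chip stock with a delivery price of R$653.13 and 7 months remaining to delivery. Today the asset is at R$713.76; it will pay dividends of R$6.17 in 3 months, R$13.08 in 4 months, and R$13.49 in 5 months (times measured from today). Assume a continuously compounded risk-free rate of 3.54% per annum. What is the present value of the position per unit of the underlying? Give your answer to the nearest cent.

PV(remaining dividends) I = 6.17·e^(−0.0354·3/12) + 13.08·e^(−0.0354·4/12) + 13.49·e^(−0.0354·5/12) = 32.3347
Current forward F = (S − I)·e^(rT) = (713.76 − 32.3347)·e^(0.0354·7/12) = 681.4253 × 1.020865 = 695.6432
Value (long) = (F − K)·e^(−rT) = (695.6432 − 653.13) × 0.979562 = 41.6443
Short position value = −(long value) = -R$41.64

-R$41.64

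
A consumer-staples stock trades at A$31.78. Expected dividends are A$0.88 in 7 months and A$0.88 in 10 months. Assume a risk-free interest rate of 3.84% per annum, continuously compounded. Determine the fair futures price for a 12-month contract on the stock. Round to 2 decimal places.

A$31.24

PV(dividends) I = 0.88·e^(−0.0384·7/12) + 0.88·e^(−0.0384·10/12)
I = 0.8605 + 0.8523 = 1.7128
F = (S − I)·e^(rT) = (31.78 − 1.7128) · e^(0.0384·12/12)
= 30.0672 · e^0.038400 = 30.0672 × 1.039147 = A$31.24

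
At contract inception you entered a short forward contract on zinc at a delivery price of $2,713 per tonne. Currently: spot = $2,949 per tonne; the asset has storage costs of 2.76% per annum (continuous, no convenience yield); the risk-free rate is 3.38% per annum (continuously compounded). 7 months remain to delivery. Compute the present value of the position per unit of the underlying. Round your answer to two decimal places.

Current fair forward for the remaining 7 months: F = S·e^((r + u)·T), (r + u) = 0.0338 + 0.0276 = 0.0614
F = 2949 · e^(0.0614 × 7/12) = 2949 × 1.03646581 = 3056.5377
Value of long forward = (F − K)·e^(−rT) = (3056.5377 − 2713) · e^(−0.0338·7/12)
= 343.5377 × 0.98047644 = 336.83
Short position value = −(long value) = -$336.83

-$336.83 per tonne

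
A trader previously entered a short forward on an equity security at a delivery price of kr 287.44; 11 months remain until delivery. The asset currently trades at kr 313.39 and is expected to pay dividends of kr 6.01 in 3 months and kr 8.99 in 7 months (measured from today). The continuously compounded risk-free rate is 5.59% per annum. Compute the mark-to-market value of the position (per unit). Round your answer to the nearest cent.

PV(remaining dividends) I = 6.01·e^(−0.0559·3/12) + 8.99·e^(−0.0559·7/12) = 14.6282
Current forward F = (S − I)·e^(rT) = (313.39 − 14.6282)·e^(0.0559·11/12) = 298.7618 × 1.052577 = 314.4698
Value (long) = (F − K)·e^(−rT) = (314.4698 − 287.44) × 0.950049 = 25.6796
Short position value = −(long value) = -kr 25.68

-kr 25.68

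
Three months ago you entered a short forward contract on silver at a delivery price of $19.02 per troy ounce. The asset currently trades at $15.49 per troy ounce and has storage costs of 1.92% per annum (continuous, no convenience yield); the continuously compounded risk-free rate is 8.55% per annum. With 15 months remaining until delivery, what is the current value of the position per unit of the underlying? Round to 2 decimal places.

Current fair forward for the remaining 15 months: F = S·e^((r + u)·T), (r + u) = 0.0855 + 0.0192 = 0.1047
F = 15.49 · e^(0.1047 × 15/12) = 15.49 × 1.139825 = 17.6559
Value of long forward = (F − K)·e^(−rT) = (17.6559 − 19.02) · e^(−0.0855·15/12)
= -1.3641 × 0.898638 = -1.23
Short position value = −(long value) = $1.23

$1.23 per troy ounce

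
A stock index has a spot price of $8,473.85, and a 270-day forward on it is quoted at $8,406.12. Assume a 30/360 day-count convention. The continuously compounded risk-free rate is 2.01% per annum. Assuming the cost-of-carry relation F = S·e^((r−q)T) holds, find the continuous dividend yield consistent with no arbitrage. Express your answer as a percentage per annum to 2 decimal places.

3.08%

From F = S·e^((r−q)T): (r − q) = ln(F/S)/T
ln(8406.12/8473.85) = ln(0.992007) = -0.008025
(r − q) = -0.008025 / (270/360) = -0.010700
q = r − ln(F/S)/T = 0.0201 + 0.010700 = 0.030800
q = 3.08%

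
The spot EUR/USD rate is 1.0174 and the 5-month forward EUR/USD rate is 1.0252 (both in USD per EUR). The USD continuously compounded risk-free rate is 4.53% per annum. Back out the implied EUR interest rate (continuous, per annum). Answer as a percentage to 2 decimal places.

F = S·e^((r_USD − r_EUR)T) ⇒ r_EUR = r_USD − ln(F/S)/T
ln(1.0252/1.0174) = 0.007637; /(5/12) = 0.018329
r_EUR = 0.0453 − 0.018329 = 0.026971
r_EUR = 2.70%

2.70%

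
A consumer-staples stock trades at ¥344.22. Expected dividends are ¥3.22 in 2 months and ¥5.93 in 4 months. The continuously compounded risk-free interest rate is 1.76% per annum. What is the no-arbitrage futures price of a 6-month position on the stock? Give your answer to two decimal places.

¥338.08

PV(dividends) I = 3.22·e^(−0.0176·2/12) + 5.93·e^(−0.0176·4/12)
I = 3.2106 + 5.8953 = 9.1059
F = (S − I)·e^(rT) = (344.22 − 9.1059) · e^(0.0176·6/12)
= 335.1141 · e^0.008800 = 335.1141 × 1.008839 = ¥338.08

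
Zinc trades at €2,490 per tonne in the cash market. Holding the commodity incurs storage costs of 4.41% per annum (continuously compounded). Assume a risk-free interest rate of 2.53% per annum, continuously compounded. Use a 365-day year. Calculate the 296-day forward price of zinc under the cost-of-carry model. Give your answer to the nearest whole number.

€2,634 per tonne

Net carry = r + u − y = 0.0253 + 0.0441 − 0.0000 = 0.0694
F = S·e^((r+u−y)T) = 2490 · e^(0.0694 × 296/365) = 2490 · e^0.056281
= 2490 × 1.057895 = €2,634 per tonne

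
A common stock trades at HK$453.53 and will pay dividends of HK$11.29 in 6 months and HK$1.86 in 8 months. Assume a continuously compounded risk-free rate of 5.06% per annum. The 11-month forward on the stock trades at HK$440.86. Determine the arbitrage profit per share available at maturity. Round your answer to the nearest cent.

PV(dividends) I = 11.29·e^(−0.0506·6/12) + 1.86·e^(−0.0506·8/12) = 12.8062
Fair forward F* = (S − I)·e^(rT) = (453.53 − 12.8062)·e^0.046383 = 440.7238 × 1.047476 = 461.6476
Market HK$440.86 < fair 461.6476: forward underpriced → reverse cash-and-carry (short the stock, invest proceeds at r, pay the dividends, go long the forward).
Profit at T = |F_mkt − F*| = |440.86 − 461.6476| = HK$20.79 per share

HK$20.79 per share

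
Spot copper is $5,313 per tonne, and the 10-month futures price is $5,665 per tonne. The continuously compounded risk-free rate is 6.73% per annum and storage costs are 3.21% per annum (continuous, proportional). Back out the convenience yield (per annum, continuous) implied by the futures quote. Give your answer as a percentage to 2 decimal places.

2.24%

F = S·e^((r+u−y)T) ⇒ (r+u−y) = ln(F/S)/T
ln(5665/5313) = 0.064150; /T ⇒ 0.076980
y = r + u − ln(F/S)/T = 0.0673 + 0.0321 − 0.076980 = 0.022420
y = 2.24%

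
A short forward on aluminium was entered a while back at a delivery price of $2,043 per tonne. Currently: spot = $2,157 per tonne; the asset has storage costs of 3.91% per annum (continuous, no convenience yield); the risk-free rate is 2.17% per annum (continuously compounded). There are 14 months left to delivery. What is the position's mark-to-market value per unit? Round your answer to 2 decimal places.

Current fair forward for the remaining 14 months: F = S·e^((r + u)·T), (r + u) = 0.0217 + 0.0391 = 0.0608
F = 2157 · e^(0.0608 × 14/12) = 2157 × 1.07350966 = 2315.5603
Value of long forward = (F − K)·e^(−rT) = (2315.5603 − 2043) · e^(−0.0217·14/12)
= 272.5603 × 0.97500111 = 265.75
Short position value = −(long value) = -$265.75

-$265.75 per tonne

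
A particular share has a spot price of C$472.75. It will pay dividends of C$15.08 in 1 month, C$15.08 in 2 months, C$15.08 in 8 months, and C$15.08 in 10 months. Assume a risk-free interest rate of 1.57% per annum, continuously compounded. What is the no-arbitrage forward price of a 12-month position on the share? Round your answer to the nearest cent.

C$419.37

PV(dividends) I = 15.08·e^(−0.0157·1/12) + 15.08·e^(−0.0157·2/12) + 15.08·e^(−0.0157·8/12) + 15.08·e^(−0.0157·10/12)
I = 15.0603 + 15.0406 + 14.9230 + 14.8840 = 59.9079
F = (S − I)·e^(rT) = (472.75 − 59.9079) · e^(0.0157·12/12)
= 412.8421 · e^0.015700 = 412.8421 × 1.015824 = C$419.37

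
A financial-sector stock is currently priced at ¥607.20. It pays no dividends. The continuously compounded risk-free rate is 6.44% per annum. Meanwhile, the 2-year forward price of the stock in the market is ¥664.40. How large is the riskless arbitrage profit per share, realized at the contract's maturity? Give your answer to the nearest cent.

¥26.27 per share

Fair forward: F* = S·e^(carry·T), with carry = r = 0.0644
F* = 607.20 · e^(0.0644 × 2) = 607.20 · e^0.128800 = 607.20 × 1.137463 = ¥690.6675
Market ¥664.40 < fair ¥690.6675: forward underpriced → reverse cash-and-carry (short spot, go long the forward).
At maturity, profit = |F_mkt − F*| = |664.40 − 690.6675| = ¥26.27 per share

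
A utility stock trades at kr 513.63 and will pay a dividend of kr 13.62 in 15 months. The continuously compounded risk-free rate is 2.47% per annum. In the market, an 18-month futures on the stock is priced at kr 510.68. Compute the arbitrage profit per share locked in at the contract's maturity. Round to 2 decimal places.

kr 8.63 per share

PV(dividends) I = 13.62·e^(−0.0247·15/12) = 13.2059
Fair futures F* = (S − I)·e^(rT) = (513.63 − 13.2059)·e^0.037050 = 500.4241 × 1.037745 = 519.3126
Market kr 510.68 < fair 519.3126: forward underpriced → reverse cash-and-carry (short the stock, invest proceeds at r, pay the dividends, go long the forward).
Profit at T = |F_mkt − F*| = |510.68 − 519.3126| = kr 8.63 per share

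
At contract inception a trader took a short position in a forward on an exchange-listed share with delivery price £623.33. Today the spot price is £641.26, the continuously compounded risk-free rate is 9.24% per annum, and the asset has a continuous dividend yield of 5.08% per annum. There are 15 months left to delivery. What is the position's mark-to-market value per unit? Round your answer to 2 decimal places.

-£46.47

Current fair forward for the remaining 15 months: F = S·e^((r − q)·T), (r − q) = 0.0924 − 0.0508 = 0.0416
F = 641.26 · e^(0.0416 × 15/12) = 641.26 × 1.053376 = 675.4879
Value of long forward = (F − K)·e^(−rT) = (675.4879 − 623.33) · e^(−0.0924·15/12)
= 52.1579 × 0.890921 = 46.47
Short position value = −(long value) = -£46.47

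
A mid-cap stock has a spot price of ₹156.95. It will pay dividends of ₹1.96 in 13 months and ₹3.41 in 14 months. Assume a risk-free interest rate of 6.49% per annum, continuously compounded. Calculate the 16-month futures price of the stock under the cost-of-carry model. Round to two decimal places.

₹165.70

PV(dividends) I = 1.96·e^(−0.0649·13/12) + 3.41·e^(−0.0649·14/12)
I = 1.8269 + 3.1613 = 4.9882
F = (S − I)·e^(rT) = (156.95 − 4.9882) · e^(0.0649·16/12)
= 151.9618 · e^0.086533 = 151.9618 × 1.090387 = ₹165.70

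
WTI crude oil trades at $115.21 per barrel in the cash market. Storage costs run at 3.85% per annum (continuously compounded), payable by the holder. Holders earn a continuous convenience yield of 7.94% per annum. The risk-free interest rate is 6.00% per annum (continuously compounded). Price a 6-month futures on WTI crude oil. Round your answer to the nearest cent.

Net carry = r + u − y = 0.0600 + 0.0385 − 0.0794 = 0.0191
F = S·e^((r+u−y)T) = 115.21 · e^(0.0191 × 6/12) = 115.21 · e^0.009550
= 115.21 × 1.009596 = $116.32 per barrel

$116.32 per barrel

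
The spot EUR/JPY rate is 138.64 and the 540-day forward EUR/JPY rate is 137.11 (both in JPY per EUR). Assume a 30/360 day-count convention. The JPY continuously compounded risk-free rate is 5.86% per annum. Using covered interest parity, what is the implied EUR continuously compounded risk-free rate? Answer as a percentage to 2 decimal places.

6.60%

F = S·e^((r_JPY − r_EUR)T) ⇒ r_EUR = r_JPY − ln(F/S)/T
ln(137.11/138.64) = -0.011097; /(540/360) = -0.007398
r_EUR = 0.0586 + 0.007398 = 0.065998
r_EUR = 6.60%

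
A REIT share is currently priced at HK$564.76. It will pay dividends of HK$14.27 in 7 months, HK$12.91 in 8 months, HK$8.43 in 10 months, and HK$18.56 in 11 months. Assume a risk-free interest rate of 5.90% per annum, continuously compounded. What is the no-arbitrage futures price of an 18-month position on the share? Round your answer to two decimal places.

PV(dividends) I = 14.27·e^(−0.0590·7/12) + 12.91·e^(−0.0590·8/12) + 8.43·e^(−0.0590·10/12) + 18.56·e^(−0.0590·11/12)
I = 13.7872 + 12.4121 + 8.0255 + 17.5829 = 51.8077
F = (S − I)·e^(rT) = (564.76 − 51.8077) · e^(0.0590·18/12)
= 512.9523 · e^0.088500 = 512.9523 × 1.092534 = HK$560.42

HK$560.42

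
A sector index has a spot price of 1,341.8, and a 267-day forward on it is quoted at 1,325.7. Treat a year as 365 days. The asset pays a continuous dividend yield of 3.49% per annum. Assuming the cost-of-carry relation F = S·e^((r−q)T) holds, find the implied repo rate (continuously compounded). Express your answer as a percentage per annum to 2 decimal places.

From F = S·e^((r−q)T): (r − q) = ln(F/S)/T
ln(1325.7/1341.8) = ln(0.988001) = -0.012072
(r − q) = -0.012072 / (267/365) = -0.016503
r = ln(F/S)/T + q = -0.016503 + 0.0349 = 0.018397
r = 1.84%

1.84%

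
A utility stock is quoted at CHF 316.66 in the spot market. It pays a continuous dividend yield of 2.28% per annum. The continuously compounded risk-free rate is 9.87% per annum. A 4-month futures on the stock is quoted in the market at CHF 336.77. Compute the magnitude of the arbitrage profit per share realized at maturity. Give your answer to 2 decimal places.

Fair futures: F* = S·e^(carry·T), with carry = (r − q) = 0.0987 − 0.0228 = 0.0759
F* = 316.66 · e^(0.0759 × 4/12) = 316.66 · e^0.025300 = 316.66 × 1.025623 = CHF 324.7738
Market CHF 336.77 > fair CHF 324.7738: forward overpriced → cash-and-carry (buy spot, short the forward).
At maturity, profit = |F_mkt − F*| = |336.77 − 324.7738| = CHF 12.00 per share

CHF 12.00 per share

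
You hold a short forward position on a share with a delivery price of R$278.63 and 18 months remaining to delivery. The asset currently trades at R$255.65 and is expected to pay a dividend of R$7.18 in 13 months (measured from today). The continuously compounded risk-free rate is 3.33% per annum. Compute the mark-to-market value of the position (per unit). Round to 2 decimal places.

R$16.33

PV(remaining dividends) I = 7.18·e^(−0.0333·13/12) = 6.9256
Current forward F = (S − I)·e^(rT) = (255.65 − 6.9256)·e^(0.0333·18/12) = 248.7244 × 1.051219 = 261.4638
Value (long) = (F − K)·e^(−rT) = (261.4638 − 278.63) × 0.951277 = -16.3298
Short position value = −(long value) = R$16.33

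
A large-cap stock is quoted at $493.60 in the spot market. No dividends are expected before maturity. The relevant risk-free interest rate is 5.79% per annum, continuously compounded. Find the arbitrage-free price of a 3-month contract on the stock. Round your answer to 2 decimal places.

F = S·e^(rT) = 493.60 · e^(0.0579 × 3/12)
= 493.60 · e^0.014475 = 493.60 × 1.014580
F = $500.80

$500.80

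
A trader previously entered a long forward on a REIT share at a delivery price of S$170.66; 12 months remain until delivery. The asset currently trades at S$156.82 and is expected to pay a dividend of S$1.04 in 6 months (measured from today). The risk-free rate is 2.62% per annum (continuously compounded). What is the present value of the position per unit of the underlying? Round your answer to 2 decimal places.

PV(remaining dividends) I = 1.04·e^(−0.0262·6/12) = 1.0265
Current forward F = (S − I)·e^(rT) = (156.82 − 1.0265)·e^(0.0262·12/12) = 155.7935 × 1.026546 = 159.9292
Value (long) = (F − K)·e^(−rT) = (159.9292 − 170.66) × 0.974140 = -10.4533
Value = -S$10.45

-S$10.45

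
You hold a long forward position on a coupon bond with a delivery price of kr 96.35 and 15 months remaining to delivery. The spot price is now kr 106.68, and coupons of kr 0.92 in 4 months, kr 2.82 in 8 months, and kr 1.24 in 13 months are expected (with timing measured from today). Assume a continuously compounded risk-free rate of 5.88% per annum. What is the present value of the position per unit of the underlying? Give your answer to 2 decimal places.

kr 12.38

PV(remaining coupons) I = 0.92·e^(−0.0588·4/12) + 2.82·e^(−0.0588·8/12) + 1.24·e^(−0.0588·13/12) = 4.7772
Current forward F = (S − I)·e^(rT) = (106.68 − 4.7772)·e^(0.0588·15/12) = 101.9028 × 1.076269 = 109.6748
Value (long) = (F − K)·e^(−rT) = (109.6748 − 96.35) × 0.929136 = 12.3806
Value = kr 12.38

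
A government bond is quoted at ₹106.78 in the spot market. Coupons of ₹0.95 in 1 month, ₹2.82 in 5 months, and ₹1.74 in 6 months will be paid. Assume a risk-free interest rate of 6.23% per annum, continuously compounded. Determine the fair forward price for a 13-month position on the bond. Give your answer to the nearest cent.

₹108.48

PV(coupons) I = 0.95·e^(−0.0623·1/12) + 2.82·e^(−0.0623·5/12) + 1.74·e^(−0.0623·6/12)
I = 0.9451 + 2.7477 + 1.6866 = 5.3794
F = (S − I)·e^(rT) = (106.78 − 5.3794) · e^(0.0623·13/12)
= 101.4006 · e^0.067492 = 101.4006 × 1.069822 = ₹108.48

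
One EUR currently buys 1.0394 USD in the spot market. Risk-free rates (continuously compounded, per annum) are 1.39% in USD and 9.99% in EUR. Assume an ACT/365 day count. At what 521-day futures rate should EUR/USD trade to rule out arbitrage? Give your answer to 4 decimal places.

F = S·e^((r_USD − r_EUR)T) = 1.0394 · e^((0.0139 − 0.0999) × 521/365)
= 1.0394 · e^-0.122756 = 1.0394 × 0.884479
F = 0.9193 USD per EUR

0.9193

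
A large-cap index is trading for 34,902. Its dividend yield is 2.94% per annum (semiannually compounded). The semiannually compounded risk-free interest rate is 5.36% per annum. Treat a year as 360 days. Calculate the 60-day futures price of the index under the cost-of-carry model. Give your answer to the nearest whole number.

F = S · (1+r/2)^(2T) / (1+q/2)^(2T)
= 34902 × 1.008855 / 1.004876 = 34902 × 1.003960
F = 35,040

35,040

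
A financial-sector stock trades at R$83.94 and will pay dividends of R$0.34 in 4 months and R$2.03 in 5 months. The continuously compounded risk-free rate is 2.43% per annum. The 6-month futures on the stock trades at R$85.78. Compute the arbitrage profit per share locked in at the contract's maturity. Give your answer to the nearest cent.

PV(dividends) I = 0.34·e^(−0.0243·4/12) + 2.03·e^(−0.0243·5/12) = 2.3468
Fair futures F* = (S − I)·e^(rT) = (83.94 − 2.3468)·e^0.012150 = 81.5932 × 1.012224 = 82.5906
Market R$85.78 > fair 82.5906: forward overpriced → cash-and-carry (borrow at r, buy the stock and collect the dividends, short the forward).
Profit at T = |F_mkt − F*| = |85.78 − 82.5906| = R$3.19 per share

R$3.19 per share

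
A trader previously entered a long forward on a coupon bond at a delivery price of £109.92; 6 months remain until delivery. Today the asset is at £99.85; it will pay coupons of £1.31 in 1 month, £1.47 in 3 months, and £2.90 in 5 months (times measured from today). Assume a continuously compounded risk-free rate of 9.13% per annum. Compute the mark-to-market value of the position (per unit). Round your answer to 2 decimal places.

-£10.69

PV(remaining coupons) I = 1.31·e^(−0.0913·1/12) + 1.47·e^(−0.0913·3/12) + 2.90·e^(−0.0913·5/12) = 5.5286
Current forward F = (S − I)·e^(rT) = (99.85 − 5.5286)·e^(0.0913·6/12) = 94.3214 × 1.046708 = 98.7270
Value (long) = (F − K)·e^(−rT) = (98.7270 − 109.92) × 0.955376 = -10.6935
Value = -£10.69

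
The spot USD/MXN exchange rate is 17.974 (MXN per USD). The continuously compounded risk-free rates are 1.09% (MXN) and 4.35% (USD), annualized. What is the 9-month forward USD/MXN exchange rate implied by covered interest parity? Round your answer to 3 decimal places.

17.540

F = S·e^((r_MXN − r_USD)T) = 17.974 · e^((0.0109 − 0.0435) × 9/12)
= 17.974 · e^-0.024450 = 17.974 × 0.975846
F = 17.540 MXN per USD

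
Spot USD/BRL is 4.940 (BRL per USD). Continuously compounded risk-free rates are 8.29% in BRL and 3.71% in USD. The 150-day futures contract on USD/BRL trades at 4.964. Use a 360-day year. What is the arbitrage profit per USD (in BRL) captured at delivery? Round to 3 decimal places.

Fair futures: F* = S·e^(carry·T), with carry = (r_BRL − r_USD) = 0.0829 − 0.0371 = 0.0458
F* = 4.940 · e^(0.0458 × 150/360) = 4.940 · e^0.019083 = 4.940 × 1.019266 = 5.0352
Market 4.964 < fair 5.0352: forward underpriced → reverse cash-and-carry (short spot, go long the forward).
At maturity, profit = |F_mkt − F*| = |4.964 − 5.0352| = 0.071 per USD (in BRL)

0.071 per USD (in BRL)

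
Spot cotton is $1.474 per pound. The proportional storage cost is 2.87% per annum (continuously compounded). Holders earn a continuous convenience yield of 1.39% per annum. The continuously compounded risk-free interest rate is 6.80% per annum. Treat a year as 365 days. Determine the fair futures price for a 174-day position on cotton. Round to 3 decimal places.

Net carry = r + u − y = 0.0680 + 0.0287 − 0.0139 = 0.0828
F = S·e^((r+u−y)T) = 1.474 · e^(0.0828 × 174/365) = 1.474 · e^0.039472
= 1.474 × 1.040261 = $1.533 per pound

$1.533 per pound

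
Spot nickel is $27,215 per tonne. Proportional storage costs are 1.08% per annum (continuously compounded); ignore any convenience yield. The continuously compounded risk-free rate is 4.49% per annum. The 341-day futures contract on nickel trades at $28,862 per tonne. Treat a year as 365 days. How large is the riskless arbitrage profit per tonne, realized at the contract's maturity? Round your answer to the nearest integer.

Fair futures: F* = S·e^(carry·T), with carry = (r + u) = 0.0449 + 0.0108 = 0.0557
F* = 27215 · e^(0.0557 × 341/365) = 27215 · e^0.052038 = 27215 × 1.053416 = $28668.7164
Market $28862 > fair $28668.7164: forward overpriced → cash-and-carry (buy spot, short the forward).
At maturity, profit = |F_mkt − F*| = |28862 − 28668.7164| = $193 per tonne

$193 per tonne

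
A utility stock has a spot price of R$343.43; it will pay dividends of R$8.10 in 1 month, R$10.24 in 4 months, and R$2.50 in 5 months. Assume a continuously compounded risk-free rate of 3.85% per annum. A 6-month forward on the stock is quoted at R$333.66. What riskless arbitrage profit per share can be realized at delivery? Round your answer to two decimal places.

PV(dividends) I = 8.10·e^(−0.0385·1/12) + 10.24·e^(−0.0385·4/12) + 2.50·e^(−0.0385·5/12) = 20.6437
Fair forward F* = (S − I)·e^(rT) = (343.43 − 20.6437)·e^0.019250 = 322.7863 × 1.019436 = 329.0600
Market R$333.66 > fair 329.0600: forward overpriced → cash-and-carry (borrow at r, buy the stock and collect the dividends, short the forward).
Profit at T = |F_mkt − F*| = |333.66 − 329.0600| = R$4.60 per share

R$4.60 per share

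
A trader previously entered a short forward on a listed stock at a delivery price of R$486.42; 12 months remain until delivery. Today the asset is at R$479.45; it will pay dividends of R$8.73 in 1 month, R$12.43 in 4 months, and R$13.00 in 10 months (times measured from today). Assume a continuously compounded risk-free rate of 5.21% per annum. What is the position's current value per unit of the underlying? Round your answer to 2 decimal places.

R$15.63

PV(remaining dividends) I = 8.73·e^(−0.0521·1/12) + 12.43·e^(−0.0521·4/12) + 13.00·e^(−0.0521·10/12) = 33.3558
Current forward F = (S − I)·e^(rT) = (479.45 − 33.3558)·e^(0.0521·12/12) = 446.0942 × 1.053481 = 469.9518
Value (long) = (F − K)·e^(−rT) = (469.9518 − 486.42) × 0.949234 = -15.6322
Short position value = −(long value) = R$15.63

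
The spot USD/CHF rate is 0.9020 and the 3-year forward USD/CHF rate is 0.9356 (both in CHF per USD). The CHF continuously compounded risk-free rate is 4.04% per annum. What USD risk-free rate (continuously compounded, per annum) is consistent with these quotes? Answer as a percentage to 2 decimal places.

2.82%

F = S·e^((r_CHF − r_USD)T) ⇒ r_USD = r_CHF − ln(F/S)/T
ln(0.9356/0.9020) = 0.036574; /(3) = 0.012191
r_USD = 0.0404 − 0.012191 = 0.028209
r_USD = 2.82%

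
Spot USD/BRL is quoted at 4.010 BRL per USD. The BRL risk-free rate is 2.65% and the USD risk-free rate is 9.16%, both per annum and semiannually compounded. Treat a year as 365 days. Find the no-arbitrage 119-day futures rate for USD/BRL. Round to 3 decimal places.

By covered interest parity, F = S · (1+r_BRL/2)^(2T) / (1+r_USD/2)^(2T)
= 4.010 × 1.008620 / 1.029631 = 4.010 × 0.979594
F = 3.928 BRL per USD

3.928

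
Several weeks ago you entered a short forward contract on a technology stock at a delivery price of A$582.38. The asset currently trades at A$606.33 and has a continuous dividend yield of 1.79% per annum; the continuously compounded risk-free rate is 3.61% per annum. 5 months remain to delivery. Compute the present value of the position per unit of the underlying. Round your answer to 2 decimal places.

Current fair forward for the remaining 5 months: F = S·e^((r − q)·T), (r − q) = 0.0361 − 0.0179 = 0.0182
F = 606.33 · e^(0.0182 × 5/12) = 606.33 × 1.007612 = 610.9454
Value of long forward = (F − K)·e^(−rT) = (610.9454 − 582.38) · e^(−0.0361·5/12)
= 28.5654 × 0.985071 = 28.14
Short position value = −(long value) = -A$28.14

-A$28.14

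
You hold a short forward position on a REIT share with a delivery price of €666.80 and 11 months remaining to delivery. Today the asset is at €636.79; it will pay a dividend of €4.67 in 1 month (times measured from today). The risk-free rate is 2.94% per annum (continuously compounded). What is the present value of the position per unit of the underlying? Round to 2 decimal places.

€16.94

PV(remaining dividends) I = 4.67·e^(−0.0294·1/12) = 4.6586
Current forward F = (S − I)·e^(rT) = (636.79 − 4.6586)·e^(0.0294·11/12) = 632.1314 × 1.027316 = 649.3987
Value (long) = (F − K)·e^(−rT) = (649.3987 − 666.80) × 0.973410 = -16.9386
Short position value = −(long value) = €16.94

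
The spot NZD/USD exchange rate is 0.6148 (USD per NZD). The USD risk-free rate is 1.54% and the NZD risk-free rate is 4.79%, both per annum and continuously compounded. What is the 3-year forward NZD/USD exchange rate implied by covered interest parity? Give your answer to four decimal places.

F = S·e^((r_USD − r_NZD)T) = 0.6148 · e^((0.0154 − 0.0479) × 3)
= 0.6148 · e^-0.097500 = 0.6148 × 0.907102
F = 0.5577 USD per NZD

0.5577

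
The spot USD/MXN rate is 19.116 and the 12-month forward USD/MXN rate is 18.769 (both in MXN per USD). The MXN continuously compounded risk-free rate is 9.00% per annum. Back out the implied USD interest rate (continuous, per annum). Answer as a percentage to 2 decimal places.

10.83%

F = S·e^((r_MXN − r_USD)T) ⇒ r_USD = r_MXN − ln(F/S)/T
ln(18.769/19.116) = -0.018319; /(12/12) = -0.018319
r_USD = 0.0900 + 0.018319 = 0.108319
r_USD = 10.83%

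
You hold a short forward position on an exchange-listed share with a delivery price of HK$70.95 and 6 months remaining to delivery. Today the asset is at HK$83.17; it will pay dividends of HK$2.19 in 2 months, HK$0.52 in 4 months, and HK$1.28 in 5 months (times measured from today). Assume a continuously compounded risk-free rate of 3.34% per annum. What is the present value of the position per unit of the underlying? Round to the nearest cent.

PV(remaining dividends) I = 2.19·e^(−0.0334·2/12) + 0.52·e^(−0.0334·4/12) + 1.28·e^(−0.0334·5/12) = 3.9544
Current forward F = (S − I)·e^(rT) = (83.17 − 3.9544)·e^(0.0334·6/12) = 79.2156 × 1.016840 = 80.5496
Value (long) = (F − K)·e^(−rT) = (80.5496 − 70.95) × 0.983439 = 9.4406
Short position value = −(long value) = -HK$9.44

-HK$9.44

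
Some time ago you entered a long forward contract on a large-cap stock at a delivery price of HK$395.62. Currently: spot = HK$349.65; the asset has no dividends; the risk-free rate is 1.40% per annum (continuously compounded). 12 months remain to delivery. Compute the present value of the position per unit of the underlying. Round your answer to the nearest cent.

Current fair forward for the remaining 12 months: F = S·e^(r·T), r = 0.0140
F = 349.65 · e^(0.0140 × 12/12) = 349.65 × 1.014098 = 354.5794
Value of long forward = (F − K)·e^(−rT) = (354.5794 − 395.62) · e^(−0.0140·12/12)
= -41.0406 × 0.986098 = -40.47

-HK$40.47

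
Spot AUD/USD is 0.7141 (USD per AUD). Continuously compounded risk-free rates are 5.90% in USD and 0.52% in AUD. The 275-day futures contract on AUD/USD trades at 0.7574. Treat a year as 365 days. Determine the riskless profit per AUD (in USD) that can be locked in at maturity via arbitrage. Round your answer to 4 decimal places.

0.0138 per AUD (in USD)

Fair futures: F* = S·e^(carry·T), with carry = (r_USD − r_AUD) = 0.0590 − 0.0052 = 0.0538
F* = 0.7141 · e^(0.0538 × 275/365) = 0.7141 · e^0.040534 = 0.7141 × 1.041367 = 0.7436
Market 0.7574 > fair 0.7436: forward overpriced → cash-and-carry (buy spot, short the forward).
At maturity, profit = |F_mkt − F*| = |0.7574 − 0.7436| = 0.0138 per AUD (in USD)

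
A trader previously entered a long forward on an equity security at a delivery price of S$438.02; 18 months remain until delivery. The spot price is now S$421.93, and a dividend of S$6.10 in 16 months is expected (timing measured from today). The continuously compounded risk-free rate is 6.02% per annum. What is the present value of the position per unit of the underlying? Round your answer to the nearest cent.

PV(remaining dividends) I = 6.10·e^(−0.0602·16/12) = 5.6295
Current forward F = (S − I)·e^(rT) = (421.93 − 5.6295)·e^(0.0602·18/12) = 416.3005 × 1.094503 = 455.6421
Value (long) = (F − K)·e^(−rT) = (455.6421 − 438.02) × 0.913657 = 16.1006
Value = S$16.10

S$16.10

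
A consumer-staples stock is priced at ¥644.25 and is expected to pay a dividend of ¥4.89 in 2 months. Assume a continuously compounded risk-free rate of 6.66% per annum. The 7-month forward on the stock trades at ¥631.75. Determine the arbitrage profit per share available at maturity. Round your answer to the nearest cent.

PV(dividends) I = 4.89·e^(−0.0666·2/12) = 4.8360
Fair forward F* = (S − I)·e^(rT) = (644.25 − 4.8360)·e^0.038850 = 639.4140 × 1.039615 = 664.7444
Market ¥631.75 < fair 664.7444: forward underpriced → reverse cash-and-carry (short the stock, invest proceeds at r, pay the dividends, go long the forward).
Profit at T = |F_mkt − F*| = |631.75 − 664.7444| = ¥32.99 per share

¥32.99 per share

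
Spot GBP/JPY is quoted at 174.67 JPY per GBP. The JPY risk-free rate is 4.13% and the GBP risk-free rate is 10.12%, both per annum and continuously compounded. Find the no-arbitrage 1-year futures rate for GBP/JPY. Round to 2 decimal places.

F = S·e^((r_JPY − r_GBP)T) = 174.67 · e^((0.0413 − 0.1012) × 1)
= 174.67 · e^-0.059900 = 174.67 × 0.941859
F = 164.51 JPY per GBP

164.51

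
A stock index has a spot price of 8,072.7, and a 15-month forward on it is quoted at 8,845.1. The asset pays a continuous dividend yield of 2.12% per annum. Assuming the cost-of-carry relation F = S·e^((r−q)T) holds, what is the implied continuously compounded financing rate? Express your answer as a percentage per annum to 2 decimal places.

From F = S·e^((r−q)T): (r − q) = ln(F/S)/T
ln(8845.1/8072.7) = ln(1.095681) = 0.091376
(r − q) = 0.091376 / (15/12) = 0.073101
r = ln(F/S)/T + q = 0.073101 + 0.0212 = 0.094301
r = 9.43%

9.43%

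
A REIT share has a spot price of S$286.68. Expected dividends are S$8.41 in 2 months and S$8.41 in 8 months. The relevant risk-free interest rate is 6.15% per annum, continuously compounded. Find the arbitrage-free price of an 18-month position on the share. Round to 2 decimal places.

S$296.40

PV(dividends) I = 8.41·e^(−0.0615·2/12) + 8.41·e^(−0.0615·8/12)
I = 8.3242 + 8.0722 = 16.3964
F = (S − I)·e^(rT) = (286.68 − 16.3964) · e^(0.0615·18/12)
= 270.2836 · e^0.092250 = 270.2836 × 1.096639 = S$296.40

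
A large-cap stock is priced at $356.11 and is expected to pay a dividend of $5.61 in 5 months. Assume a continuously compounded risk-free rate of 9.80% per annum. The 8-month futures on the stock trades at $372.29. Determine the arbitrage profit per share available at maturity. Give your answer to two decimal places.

PV(dividends) I = 5.61·e^(−0.0980·5/12) = 5.3855
Fair futures F* = (S − I)·e^(rT) = (356.11 − 5.3855)·e^0.065333 = 350.7245 × 1.067514 = 374.4033
Market $372.29 < fair 374.4033: forward underpriced → reverse cash-and-carry (short the stock, invest proceeds at r, pay the dividends, go long the forward).
Profit at T = |F_mkt − F*| = |372.29 − 374.4033| = $2.11 per share

$2.11 per share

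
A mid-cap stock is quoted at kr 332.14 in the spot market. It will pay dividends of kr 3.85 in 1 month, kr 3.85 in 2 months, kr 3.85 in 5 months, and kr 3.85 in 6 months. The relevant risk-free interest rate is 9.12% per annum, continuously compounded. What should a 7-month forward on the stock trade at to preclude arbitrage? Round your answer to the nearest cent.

kr 334.47

PV(dividends) I = 3.85·e^(−0.0912·1/12) + 3.85·e^(−0.0912·2/12) + 3.85·e^(−0.0912·5/12) + 3.85·e^(−0.0912·6/12)
I = 3.8209 + 3.7919 + 3.7064 + 3.6784 = 14.9976
F = (S − I)·e^(rT) = (332.14 − 14.9976) · e^(0.0912·7/12)
= 317.1424 · e^0.053200 = 317.1424 × 1.054641 = kr 334.47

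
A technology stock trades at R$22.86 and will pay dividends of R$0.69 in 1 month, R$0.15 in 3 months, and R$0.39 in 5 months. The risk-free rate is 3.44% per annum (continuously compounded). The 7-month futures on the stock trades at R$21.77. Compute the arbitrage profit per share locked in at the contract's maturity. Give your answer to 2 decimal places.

R$0.31 per share

PV(dividends) I = 0.69·e^(−0.0344·1/12) + 0.15·e^(−0.0344·3/12) + 0.39·e^(−0.0344·5/12) = 1.2212
Fair futures F* = (S − I)·e^(rT) = (22.86 − 1.2212)·e^0.020067 = 21.6388 × 1.020270 = 22.0774
Market R$21.77 < fair 22.0774: forward underpriced → reverse cash-and-carry (short the stock, invest proceeds at r, pay the dividends, go long the forward).
Profit at T = |F_mkt − F*| = |21.77 − 22.0774| = R$0.31 per share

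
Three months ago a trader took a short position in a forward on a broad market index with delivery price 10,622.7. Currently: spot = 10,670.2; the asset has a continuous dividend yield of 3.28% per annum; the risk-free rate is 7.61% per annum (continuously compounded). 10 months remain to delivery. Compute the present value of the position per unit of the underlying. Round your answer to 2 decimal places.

Current fair forward for the remaining 10 months: F = S·e^((r − q)·T), (r − q) = 0.0761 − 0.0328 = 0.0433
F = 10670.2 · e^(0.0433 × 10/12) = 10670.2 × 1.03674224 = 11062.2470
Value of long forward = (F − K)·e^(−rT) = (11062.2470 − 10622.7) · e^(−0.0761·10/12)
= 439.5470 × 0.93855233 = 412.54
Short position value = −(long value) = -412.54

-412.54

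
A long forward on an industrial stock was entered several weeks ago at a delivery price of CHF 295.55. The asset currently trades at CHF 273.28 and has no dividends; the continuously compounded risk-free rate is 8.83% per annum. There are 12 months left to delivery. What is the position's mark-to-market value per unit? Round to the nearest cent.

Current fair forward for the remaining 12 months: F = S·e^(r·T), r = 0.0883
F = 273.28 · e^(0.0883 × 12/12) = 273.28 × 1.092316 = 298.5081
Value of long forward = (F − K)·e^(−rT) = (298.5081 − 295.55) · e^(−0.0883·12/12)
= 2.9581 × 0.915486 = 2.71

CHF 2.71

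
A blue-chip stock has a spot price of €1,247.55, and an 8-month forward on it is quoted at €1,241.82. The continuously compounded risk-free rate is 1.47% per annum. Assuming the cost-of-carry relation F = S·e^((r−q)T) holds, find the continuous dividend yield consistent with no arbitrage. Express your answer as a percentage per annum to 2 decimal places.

From F = S·e^((r−q)T): (r − q) = ln(F/S)/T
ln(1241.82/1247.55) = ln(0.995407) = -0.004604
(r − q) = -0.004604 / (8/12) = -0.006906
q = r − ln(F/S)/T = 0.0147 + 0.006906 = 0.021606
q = 2.16%

2.16%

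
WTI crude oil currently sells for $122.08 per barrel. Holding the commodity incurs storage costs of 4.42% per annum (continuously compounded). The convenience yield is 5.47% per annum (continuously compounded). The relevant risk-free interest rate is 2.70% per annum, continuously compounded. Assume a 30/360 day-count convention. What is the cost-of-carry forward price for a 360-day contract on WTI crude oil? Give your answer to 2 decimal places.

$124.11 per barrel

Net carry = r + u − y = 0.0270 + 0.0442 − 0.0547 = 0.0165
F = S·e^((r+u−y)T) = 122.08 · e^(0.0165 × 360/360) = 122.08 · e^0.016500
= 122.08 × 1.016637 = $124.11 per barrel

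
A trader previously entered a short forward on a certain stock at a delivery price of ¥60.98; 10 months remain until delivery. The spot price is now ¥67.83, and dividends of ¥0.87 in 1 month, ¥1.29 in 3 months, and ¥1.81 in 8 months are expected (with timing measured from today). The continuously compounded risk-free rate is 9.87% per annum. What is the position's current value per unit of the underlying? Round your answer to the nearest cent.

PV(remaining dividends) I = 0.87·e^(−0.0987·1/12) + 1.29·e^(−0.0987·3/12) + 1.81·e^(−0.0987·8/12) = 3.8162
Current forward F = (S − I)·e^(rT) = (67.83 − 3.8162)·e^(0.0987·10/12) = 64.0138 × 1.085727 = 69.5015
Value (long) = (F − K)·e^(−rT) = (69.5015 − 60.98) × 0.921042 = 7.8487
Short position value = −(long value) = -¥7.85

-¥7.85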